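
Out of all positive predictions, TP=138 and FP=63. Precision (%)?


Precision = TP/(TP+FP)
= 138/(138+63)
= 138/201 = 68.66%

68.66%


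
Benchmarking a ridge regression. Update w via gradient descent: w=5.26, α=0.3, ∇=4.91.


w_new = w - α·∇
= 5.26 - 0.3·4.91
= 5.26 - 1.473
= 3.787

3.787


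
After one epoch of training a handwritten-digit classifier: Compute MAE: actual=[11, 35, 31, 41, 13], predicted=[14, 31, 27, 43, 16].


Absolute errors: |11-14|=3, |35-31|=4, |31-27|=4, |41-43|=2, |13-16|=3
Sum = 16
MAE = 16/5 = 16/5

16/5


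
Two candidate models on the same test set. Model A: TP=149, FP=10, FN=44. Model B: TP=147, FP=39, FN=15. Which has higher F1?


Model A: P=149/159=0.9371, R=149/193=0.772, F1=2PR/(P+R)=2TP/(2TP+FP+FN)=298/352=0.8466
Model B: P=147/186=0.7903, R=147/162=0.9074, F1=2PR/(P+R)=2TP/(2TP+FP+FN)=294/348=0.8448
0.8466 > 0.8448 → Model A

Model A


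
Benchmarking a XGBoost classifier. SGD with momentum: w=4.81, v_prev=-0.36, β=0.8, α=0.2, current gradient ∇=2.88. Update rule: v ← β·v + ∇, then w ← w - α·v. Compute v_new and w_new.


v_new = 0.8·-0.36 + 2.88 = -0.288 + 2.88 = 2.592
w_new = 4.81 - 0.2·2.592 = 4.81 - 0.5184 = 4.2916

v_new=2.592, w_new=4.2916


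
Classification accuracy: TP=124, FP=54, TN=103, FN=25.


Accuracy = (TP+TN)/(TP+TN+FP+FN)
= (124+103)/(306)
= 227/306 = 74.18%

74.18%


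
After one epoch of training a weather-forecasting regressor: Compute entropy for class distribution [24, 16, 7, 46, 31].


Probabilities: [24/124, 16/124, 7/124, 46/124, 31/124] ≈ [0.1935, 0.129, 0.0565, 0.371, 0.25]
H = -((24/124)·log₂(24/124) + (16/124)·log₂(16/124) + (7/124)·log₂(7/124) + (46/124)·log₂(46/124) + (31/124)·log₂(31/124))
  = 2.1046 bits

2.1046 bits


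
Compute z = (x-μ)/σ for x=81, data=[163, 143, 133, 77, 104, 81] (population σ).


μ = 116.8333, σ = 31.9187
z = (81 - 116.8333)/31.9187 = -1.1226

-1.1226


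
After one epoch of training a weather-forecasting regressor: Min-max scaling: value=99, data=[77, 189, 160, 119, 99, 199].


min=77, max=199
(99-77)/(199-77) = 22/122 = 0.1803

0.1803


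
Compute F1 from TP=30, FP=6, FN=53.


Precision = 30/36 = 0.8333
Recall = 30/83 = 0.3614
F1 = 2·P·R/(P+R) = 2·TP/(2·TP+FP+FN) = 60/(60+6+53) = 60/119 = 0.5042

0.5042


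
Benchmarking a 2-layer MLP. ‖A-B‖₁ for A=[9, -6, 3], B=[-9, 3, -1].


d = |9+ 9| + |-6-3| + |3+ 1|
  = 18 + 9 + 4
  = 31

31


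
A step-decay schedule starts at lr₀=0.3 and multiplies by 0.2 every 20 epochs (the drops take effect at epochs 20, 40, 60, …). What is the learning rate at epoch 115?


n_drops = ⌊115/20⌋ = 5
lr = 0.3·0.2^5 = 0.3·0.00032 = 0.000096

0.000096


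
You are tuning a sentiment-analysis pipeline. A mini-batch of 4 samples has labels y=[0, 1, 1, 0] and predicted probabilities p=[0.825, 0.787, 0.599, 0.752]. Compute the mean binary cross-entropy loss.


L[0] = -ln(1-0.825) = -ln(0.175) = 1.743
L[1] = -ln(0.787) = 0.2395
L[2] = -ln(0.599) = 0.5125
L[3] = -ln(1-0.752) = -ln(0.248) = 1.3943
mean = (1.743 + 0.2395 + 0.5125 + 1.3943)/4 = 0.9723

0.9723


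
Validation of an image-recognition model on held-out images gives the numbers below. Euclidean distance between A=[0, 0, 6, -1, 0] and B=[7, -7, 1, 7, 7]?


d = √((0-7)² + (0+ 7)² + (6-1)² + (-1-7)² + (0-7)²)
  = √(49 + 49 + 25 + 64 + 49)
  = √236 = 15.3623

15.3623


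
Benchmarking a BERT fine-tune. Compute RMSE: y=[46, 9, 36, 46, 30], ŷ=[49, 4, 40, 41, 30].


MSE = 75/5 = 15
RMSE = √(75/5) = 3.873

3.873


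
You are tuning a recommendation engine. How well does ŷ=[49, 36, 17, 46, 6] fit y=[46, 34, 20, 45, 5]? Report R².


ȳ = 30
SS_res = Σ(y-ŷ)² = 24
SS_tot = Σ(y-ȳ)² = 1222
R² = 1 - SS_res/SS_tot = 1 - 0.0196 = 0.9804

0.9804


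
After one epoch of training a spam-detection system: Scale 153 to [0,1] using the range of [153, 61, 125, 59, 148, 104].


min=59, max=153
(153-59)/(153-59) = 94/94 = 1.0

1.0


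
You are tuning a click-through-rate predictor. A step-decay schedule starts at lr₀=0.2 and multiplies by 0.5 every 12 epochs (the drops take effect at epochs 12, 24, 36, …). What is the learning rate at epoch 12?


n_drops = ⌊12/12⌋ = 1
lr = 0.2·0.5^1 = 0.2·0.5 = 0.1

0.1


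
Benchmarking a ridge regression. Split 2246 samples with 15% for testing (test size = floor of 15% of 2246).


Test = ⌊2246·15/100⌋ = 336
Train = 2246 - 336 = 1910

Train: 1910, Test: 336


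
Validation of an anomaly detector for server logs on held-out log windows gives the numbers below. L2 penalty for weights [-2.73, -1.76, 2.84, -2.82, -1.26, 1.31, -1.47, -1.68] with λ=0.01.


‖w‖₂² = (-2.73)² + (-1.76)² + (2.84)² + (-2.82)² + (-1.26)² + (1.31)² + (-1.47)² + (-1.68)²
     = 7.4529 + 3.0976 + 8.0656 + 7.9524 + 1.5876 + 1.7161 + 2.1609 + 2.8224
     = 34.8555
λ·‖w‖₂² = 0.01·34.8555 = 0.348555

0.348555


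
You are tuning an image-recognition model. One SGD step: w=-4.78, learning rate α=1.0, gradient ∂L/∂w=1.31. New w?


w_new = w - α·∇
= -4.78 - 1.0·1.31
= -4.78 - 1.31
= -6.09

-6.09


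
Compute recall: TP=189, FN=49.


Recall = TP/(TP+FN)
= 189/(189+49)
= 189/238 = 79.41%

79.41%


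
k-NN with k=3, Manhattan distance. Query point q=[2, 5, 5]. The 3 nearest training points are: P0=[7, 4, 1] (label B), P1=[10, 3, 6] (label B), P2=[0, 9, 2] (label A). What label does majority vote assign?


d(q,P0) = 10  (label B)
d(q,P1) = 11  (label B)
d(q,P2) = 9  (label A)
Votes: A=1, B=2
Majority → B

B


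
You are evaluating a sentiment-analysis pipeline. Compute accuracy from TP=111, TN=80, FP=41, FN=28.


Accuracy = (TP+TN)/(TP+TN+FP+FN)
= (111+80)/(260)
= 191/260 = 73.46%

73.46%


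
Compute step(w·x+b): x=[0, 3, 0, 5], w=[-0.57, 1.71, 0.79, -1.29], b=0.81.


z = (0)·(-0.57) + (3)·(1.71) + (0)·(0.79) + (5)·(-1.29) + 0.81
  = -0.51
step(z) = 0 (z<0)

0


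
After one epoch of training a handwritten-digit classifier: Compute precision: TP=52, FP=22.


Precision = TP/(TP+FP)
= 52/(52+22)
= 52/74 = 70.27%

70.27%


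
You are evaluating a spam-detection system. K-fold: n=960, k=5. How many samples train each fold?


Fold size = 960/5 = 192
Training per fold = 960 - 192 = 768

768


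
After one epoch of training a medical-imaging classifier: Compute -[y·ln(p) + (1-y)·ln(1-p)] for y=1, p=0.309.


BCE = -[y·ln(p) + (1-y)·ln(1-p)]
= -1·ln(0.309) - 0
= -ln(0.309) = 1.1744

1.1744


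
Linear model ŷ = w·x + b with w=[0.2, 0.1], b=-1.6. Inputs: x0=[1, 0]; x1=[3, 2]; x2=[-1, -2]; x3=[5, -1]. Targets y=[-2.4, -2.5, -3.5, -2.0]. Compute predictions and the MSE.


ŷ0 = (0.2)·(1) + (0.1)·(0) - 1.6 = -1.4
ŷ1 = (0.2)·(3) + (0.1)·(2) - 1.6 = -0.8
ŷ2 = (0.2)·(-1) + (0.1)·(-2) - 1.6 = -2.0
ŷ3 = (0.2)·(5) + (0.1)·(-1) - 1.6 = -0.7
errors² = [1.0, 2.89, 2.25, 1.69]
MSE = 7.8300/4 = 1.9575

1.9575


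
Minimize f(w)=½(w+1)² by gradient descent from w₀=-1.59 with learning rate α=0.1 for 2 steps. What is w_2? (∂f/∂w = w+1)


step 1: grad = -1.59+1 = -0.59; w = -1.59 - 0.1·(-0.59) = -1.531
step 2: grad = -1.531+1 = -0.531; w = -1.531 - 0.1·(-0.531) = -1.4779

-1.4779


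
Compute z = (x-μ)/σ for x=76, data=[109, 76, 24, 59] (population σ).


μ = 67, σ = 30.6513
z = (76 - 67)/30.6513 = 0.2936

0.2936


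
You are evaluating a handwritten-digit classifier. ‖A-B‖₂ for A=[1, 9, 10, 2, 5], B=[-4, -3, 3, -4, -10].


d = √((1+ 4)² + (9+ 3)² + (10-3)² + (2+ 4)² + (5+ 10)²)
  = √(25 + 144 + 49 + 36 + 225)
  = √479 = 21.8861

21.8861


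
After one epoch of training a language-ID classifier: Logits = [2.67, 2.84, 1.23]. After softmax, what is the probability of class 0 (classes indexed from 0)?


Exponentials: e^2.67=14.44, e^2.84=17.1158, e^1.23=3.4212
Sum = 34.977
Softmax = [0.4128, 0.4893, 0.0978]
p[0] = 14.44/34.977 = 0.4128

0.4128


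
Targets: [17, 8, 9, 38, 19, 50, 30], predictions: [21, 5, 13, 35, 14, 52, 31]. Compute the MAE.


Absolute errors: |17-21|=4, |8-5|=3, |9-13|=4, |38-35|=3, |19-14|=5, |50-52|=2, |30-31|=1
Sum = 22
MAE = 22/7 = 22/7

22/7


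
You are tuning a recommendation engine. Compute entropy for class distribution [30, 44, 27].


Probabilities: [30/101, 44/101, 27/101] ≈ [0.297, 0.4356, 0.2673]
H = -((30/101)·log₂(30/101) + (44/101)·log₂(44/101) + (27/101)·log₂(27/101))
  = 1.5512 bits

1.5512 bits


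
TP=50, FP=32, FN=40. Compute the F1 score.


Precision = 50/82 = 0.6098
Recall = 50/90 = 0.5556
F1 = 2·P·R/(P+R) = 2·TP/(2·TP+FP+FN) = 100/(100+32+40) = 100/172 = 0.5814

0.5814


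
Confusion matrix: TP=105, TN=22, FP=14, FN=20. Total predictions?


Total = TP + TN + FP + FN
= 105 + 22 + 14 + 20
= 161
(Predicted positive: 119, predicted negative: 42)

161


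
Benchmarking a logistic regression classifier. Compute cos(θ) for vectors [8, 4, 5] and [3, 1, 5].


A·B = 8·3 + 4·1 + 5·5 = 53
‖A‖ = √105 = 10.247, ‖B‖ = √35 = 5.9161
cos = 53/(√105·√35) = 53/√3675 = 0.8743

0.8743


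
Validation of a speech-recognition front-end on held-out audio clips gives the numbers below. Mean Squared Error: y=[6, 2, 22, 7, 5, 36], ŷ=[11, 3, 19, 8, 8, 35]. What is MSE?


Squared errors: (6-11)²=25, (2-3)²=1, (22-19)²=9, (7-8)²=1, (5-8)²=9, (36-35)²=1
Sum = 46
MSE = 46/6 = 23/3

23/3


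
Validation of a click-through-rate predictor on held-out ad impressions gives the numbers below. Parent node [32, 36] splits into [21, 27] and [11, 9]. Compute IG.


Parent = [32, 36], H_parent = 0.9975
H_left = 0.9887 (n=48), H_right = 0.9928 (n=20)
H_children = (48/68)·0.9887 + (20/68)·0.9928 = 0.9899
IG = 0.9975 - 0.9899 = 0.0076

0.0076


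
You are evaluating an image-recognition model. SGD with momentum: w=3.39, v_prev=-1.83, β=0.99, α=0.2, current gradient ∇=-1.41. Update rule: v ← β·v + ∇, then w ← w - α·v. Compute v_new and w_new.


v_new = 0.99·-1.83 - 1.41 = -1.8117 - 1.41 = -3.2217
w_new = 3.39 - 0.2·-3.2217 = 3.39 + 0.64434 = 4.03434

v_new=-3.2217, w_new=4.03434


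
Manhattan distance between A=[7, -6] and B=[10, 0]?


d = |7-10| + |-6-0|
  = 3 + 6
  = 9

9


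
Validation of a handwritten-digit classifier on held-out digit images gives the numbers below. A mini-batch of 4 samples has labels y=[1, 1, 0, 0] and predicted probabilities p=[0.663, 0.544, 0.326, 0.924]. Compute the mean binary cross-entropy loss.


L[0] = -ln(0.663) = 0.411
L[1] = -ln(0.544) = 0.6088
L[2] = -ln(1-0.326) = -ln(0.674) = 0.3945
L[3] = -ln(1-0.924) = -ln(0.076) = 2.577
mean = (0.411 + 0.6088 + 0.3945 + 2.577)/4 = 0.9978

0.9978


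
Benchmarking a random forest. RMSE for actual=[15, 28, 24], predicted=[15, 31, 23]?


MSE = 10/3 = 3.3333
RMSE = √(10/3) = 1.8257

1.8257


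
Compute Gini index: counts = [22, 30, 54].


Probabilities: [22/106, 30/106, 54/106] ≈ [0.2075, 0.283, 0.5094]
Σpᵢ² = (484 + 900 + 2916)/106² = 4300/11236
Gini = 1 - Σpᵢ² = 1 - 4300/11236 = 0.6173

0.6173


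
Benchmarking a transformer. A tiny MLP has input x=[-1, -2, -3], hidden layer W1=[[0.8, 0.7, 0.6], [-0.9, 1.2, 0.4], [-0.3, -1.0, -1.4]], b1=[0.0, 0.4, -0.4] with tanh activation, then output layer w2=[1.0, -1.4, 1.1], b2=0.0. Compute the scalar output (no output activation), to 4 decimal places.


z1[0] = (0.8)·(-1) + (0.7)·(-2) + (0.6)·(-3) + 0.0 = -4.0
z1[1] = (-0.9)·(-1) + (1.2)·(-2) + (0.4)·(-3) + 0.4 = -2.3
z1[2] = (-0.3)·(-1) + (-1.0)·(-2) + (-1.4)·(-3) - 0.4 = 6.1
h = tanh(z1) = [-0.9993, -0.9801, 1.0]
output = (1.0)·(-0.9993) + (-1.4)·(-0.9801) + (1.1)·(1.0) + 0.0 = 1.4728

1.4728


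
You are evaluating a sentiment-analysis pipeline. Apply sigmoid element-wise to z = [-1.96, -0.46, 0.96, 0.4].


σ(-1.96) = 1/(1+e^1.96) = 0.1235
σ(-0.46) = 1/(1+e^0.46) = 0.387
σ(0.96) = 1/(1+e^-0.96) = 0.7231
σ(0.4) = 1/(1+e^-0.4) = 0.5987
result = [0.1235, 0.387, 0.7231, 0.5987]

[0.1235, 0.387, 0.7231, 0.5987]


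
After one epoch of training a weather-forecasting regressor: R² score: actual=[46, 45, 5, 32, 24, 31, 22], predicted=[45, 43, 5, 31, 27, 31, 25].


ȳ = 29.2857
SS_res = Σ(y-ŷ)² = 24
SS_tot = Σ(y-ȳ)² = 1207.43
R² = 1 - SS_res/SS_tot = 1 - 0.0199 = 0.9801

0.9801


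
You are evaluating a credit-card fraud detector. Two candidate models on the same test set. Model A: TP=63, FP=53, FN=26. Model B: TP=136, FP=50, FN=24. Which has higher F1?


Model A: P=63/116=0.5431, R=63/89=0.7079, F1=2PR/(P+R)=2TP/(2TP+FP+FN)=126/205=0.6146
Model B: P=136/186=0.7312, R=136/160=0.85, F1=2PR/(P+R)=2TP/(2TP+FP+FN)=272/346=0.7861
0.6146 < 0.7861 → Model B

Model B


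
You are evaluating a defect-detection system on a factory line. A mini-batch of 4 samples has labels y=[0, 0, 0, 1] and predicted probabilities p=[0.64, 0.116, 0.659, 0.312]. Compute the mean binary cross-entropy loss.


L[0] = -ln(1-0.64) = -ln(0.36) = 1.0217
L[1] = -ln(1-0.116) = -ln(0.884) = 0.1233
L[2] = -ln(1-0.659) = -ln(0.341) = 1.0759
L[3] = -ln(0.312) = 1.1648
mean = (1.0217 + 0.1233 + 1.0759 + 1.1648)/4 = 0.8464

0.8464


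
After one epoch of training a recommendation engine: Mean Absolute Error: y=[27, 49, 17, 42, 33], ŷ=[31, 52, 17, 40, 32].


Absolute errors: |27-31|=4, |49-52|=3, |17-17|=0, |42-40|=2, |33-32|=1
Sum = 10
MAE = 10/5 = 2

2


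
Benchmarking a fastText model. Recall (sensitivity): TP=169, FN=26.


Recall = TP/(TP+FN)
= 169/(169+26)
= 169/195 = 86.67%

86.67%


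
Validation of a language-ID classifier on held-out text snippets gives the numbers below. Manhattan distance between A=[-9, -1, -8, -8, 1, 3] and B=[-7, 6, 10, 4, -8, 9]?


d = |-9+ 7| + |-1-6| + |-8-10| + |-8-4| + |1+ 8| + |3-9|
  = 2 + 7 + 18 + 12 + 9 + 6
  = 54

54


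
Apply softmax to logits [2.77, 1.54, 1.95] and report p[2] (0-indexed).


Exponentials: e^2.77=15.9586, e^1.54=4.6646, e^1.95=7.0287
Sum = 27.6519
Softmax = [0.5771, 0.1687, 0.2542]
p[2] = 7.0287/27.6519 = 0.2542

0.2542


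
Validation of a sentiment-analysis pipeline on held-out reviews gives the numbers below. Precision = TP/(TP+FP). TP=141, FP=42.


Precision = TP/(TP+FP)
= 141/(141+42)
= 141/183 = 77.05%

77.05%


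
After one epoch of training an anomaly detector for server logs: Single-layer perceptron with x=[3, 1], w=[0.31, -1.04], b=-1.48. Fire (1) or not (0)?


z = (3)·(0.31) + (1)·(-1.04) - 1.48
  = -1.59
step(z) = 0 (z<0)

0


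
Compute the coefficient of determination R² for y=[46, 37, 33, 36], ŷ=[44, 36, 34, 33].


ȳ = 38
SS_res = Σ(y-ŷ)² = 15
SS_tot = Σ(y-ȳ)² = 94
R² = 1 - SS_res/SS_tot = 1 - 0.1596 = 0.8404

0.8404


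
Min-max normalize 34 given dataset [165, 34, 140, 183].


min=34, max=183
(34-34)/(183-34) = 0/149 = 0.0

0.0


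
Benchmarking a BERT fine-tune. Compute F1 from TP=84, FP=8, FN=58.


Precision = 84/92 = 0.913
Recall = 84/142 = 0.5915
F1 = 2·P·R/(P+R) = 2·TP/(2·TP+FP+FN) = 168/(168+8+58) = 168/234 = 0.7179

0.7179


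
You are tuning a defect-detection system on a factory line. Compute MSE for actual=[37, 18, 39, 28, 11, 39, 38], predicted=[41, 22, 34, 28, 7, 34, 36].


Squared errors: (37-41)²=16, (18-22)²=16, (39-34)²=25, (28-28)²=0, (11-7)²=16, (39-34)²=25, (38-36)²=4
Sum = 102
MSE = 102/7 = 102/7

102/7


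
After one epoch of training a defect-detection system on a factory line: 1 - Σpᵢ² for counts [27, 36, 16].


Probabilities: [27/79, 36/79, 16/79] ≈ [0.3418, 0.4557, 0.2025]
Σpᵢ² = (729 + 1296 + 256)/79² = 2281/6241
Gini = 1 - Σpᵢ² = 1 - 2281/6241 = 0.6345

0.6345


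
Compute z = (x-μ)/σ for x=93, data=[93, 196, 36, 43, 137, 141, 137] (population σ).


μ = 111.8571, σ = 53.5122
z = (93 - 111.8571)/53.5122 = -0.3524

-0.3524


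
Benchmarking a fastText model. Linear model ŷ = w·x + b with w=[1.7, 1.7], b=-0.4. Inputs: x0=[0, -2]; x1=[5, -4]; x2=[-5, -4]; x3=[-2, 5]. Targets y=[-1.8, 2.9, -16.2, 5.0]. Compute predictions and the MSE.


ŷ0 = (1.7)·(0) + (1.7)·(-2) - 0.4 = -3.8
ŷ1 = (1.7)·(5) + (1.7)·(-4) - 0.4 = 1.3
ŷ2 = (1.7)·(-5) + (1.7)·(-4) - 0.4 = -15.7
ŷ3 = (1.7)·(-2) + (1.7)·(5) - 0.4 = 4.7
errors² = [4.0, 2.56, 0.25, 0.09]
MSE = 6.9000/4 = 1.725

1.725


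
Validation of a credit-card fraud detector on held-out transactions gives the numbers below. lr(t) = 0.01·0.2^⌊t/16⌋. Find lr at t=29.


n_drops = ⌊29/16⌋ = 1
lr = 0.01·0.2^1 = 0.01·0.2 = 0.002

0.002


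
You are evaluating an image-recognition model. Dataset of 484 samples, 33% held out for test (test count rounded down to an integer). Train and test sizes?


Test = ⌊484·33/100⌋ = 159
Train = 484 - 159 = 325

Train: 325, Test: 159


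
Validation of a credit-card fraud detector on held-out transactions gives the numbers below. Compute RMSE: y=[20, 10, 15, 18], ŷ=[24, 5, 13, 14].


MSE = 61/4 = 15.25
RMSE = √(61/4) = 3.9051

3.9051


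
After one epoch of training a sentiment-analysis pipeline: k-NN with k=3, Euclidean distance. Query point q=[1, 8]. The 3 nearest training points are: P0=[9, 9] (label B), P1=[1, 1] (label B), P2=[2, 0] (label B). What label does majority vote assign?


d(q,P0) = 8.0623  (label B)
d(q,P1) = 7.0  (label B)
d(q,P2) = 8.0623  (label B)
Votes: A=0, B=3
Majority → B

B


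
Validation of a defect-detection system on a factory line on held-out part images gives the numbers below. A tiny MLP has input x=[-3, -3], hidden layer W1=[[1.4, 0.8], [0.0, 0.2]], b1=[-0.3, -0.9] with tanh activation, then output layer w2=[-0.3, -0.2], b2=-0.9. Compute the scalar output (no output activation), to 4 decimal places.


z1[0] = (1.4)·(-3) + (0.8)·(-3) - 0.3 = -6.9
z1[1] = (0.0)·(-3) + (0.2)·(-3) - 0.9 = -1.5
h = tanh(z1) = [-1.0, -0.9051]
output = (-0.3)·(-1.0) + (-0.2)·(-0.9051) - 0.9 = -0.419

-0.419


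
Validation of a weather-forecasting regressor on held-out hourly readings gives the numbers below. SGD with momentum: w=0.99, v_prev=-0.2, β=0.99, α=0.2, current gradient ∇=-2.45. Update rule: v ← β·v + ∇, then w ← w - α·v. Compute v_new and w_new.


v_new = 0.99·-0.2 - 2.45 = -0.198 - 2.45 = -2.648
w_new = 0.99 - 0.2·-2.648 = 0.99 + 0.5296 = 1.5196

v_new=-2.648, w_new=1.5196


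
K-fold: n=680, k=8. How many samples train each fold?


Fold size = 680/8 = 85
Training per fold = 680 - 85 = 595

595


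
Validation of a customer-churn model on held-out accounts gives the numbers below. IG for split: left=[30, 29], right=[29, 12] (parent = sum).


Parent = [59, 41], H_parent = 0.9765
H_left = 0.9998 (n=59), H_right = 0.8722 (n=41)
H_children = (59/100)·0.9998 + (41/100)·0.8722 = 0.9475
IG = 0.9765 - 0.9475 = 0.029

0.029


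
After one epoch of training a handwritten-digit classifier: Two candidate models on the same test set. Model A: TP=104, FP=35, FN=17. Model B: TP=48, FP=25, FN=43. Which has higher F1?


Model A: P=104/139=0.7482, R=104/121=0.8595, F1=2PR/(P+R)=2TP/(2TP+FP+FN)=208/260=0.8
Model B: P=48/73=0.6575, R=48/91=0.5275, F1=2PR/(P+R)=2TP/(2TP+FP+FN)=96/164=0.5854
0.8 > 0.5854 → Model A

Model A


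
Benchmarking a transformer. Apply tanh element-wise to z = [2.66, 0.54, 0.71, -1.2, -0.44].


tanh(2.66) = 0.9903
tanh(0.54) = 0.493
tanh(0.71) = 0.6107
tanh(-1.2) = -0.8337
tanh(-0.44) = -0.4136
result = [0.9903, 0.493, 0.6107, -0.8337, -0.4136]

[0.9903, 0.493, 0.6107, -0.8337, -0.4136]


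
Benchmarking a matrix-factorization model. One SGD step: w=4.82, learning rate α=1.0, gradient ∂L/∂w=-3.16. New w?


w_new = w - α·∇
= 4.82 - 1.0·-3.16
= 4.82 + 3.16
= 7.98

7.98


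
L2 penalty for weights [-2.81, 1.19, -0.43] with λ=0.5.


‖w‖₂² = (-2.81)² + (1.19)² + (-0.43)²
     = 7.8961 + 1.4161 + 0.1849
     = 9.4971
λ·‖w‖₂² = 0.5·9.4971 = 4.74855

4.74855


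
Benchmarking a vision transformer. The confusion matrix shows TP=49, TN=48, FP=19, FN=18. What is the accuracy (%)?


Accuracy = (TP+TN)/(TP+TN+FP+FN)
= (49+48)/(134)
= 97/134 = 72.39%

72.39%


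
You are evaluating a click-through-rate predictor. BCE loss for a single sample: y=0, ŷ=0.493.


BCE = -[y·ln(p) + (1-y)·ln(1-p)]
= -0 - 1·ln(1-0.493)
= -ln(0.507) = 0.6792

0.6792


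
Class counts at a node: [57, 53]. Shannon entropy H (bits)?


Probabilities: [57/110, 53/110] ≈ [0.5182, 0.4818]
H = -((57/110)·log₂(57/110) + (53/110)·log₂(53/110))
  = 0.999 bits

0.999 bits


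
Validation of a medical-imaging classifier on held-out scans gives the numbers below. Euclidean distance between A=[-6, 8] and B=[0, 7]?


d = √((-6-0)² + (8-7)²)
  = √(36 + 1)
  = √37 = 6.0828

6.0828


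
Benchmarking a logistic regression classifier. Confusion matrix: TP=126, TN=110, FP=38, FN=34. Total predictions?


Total = TP + TN + FP + FN
= 126 + 110 + 38 + 34
= 308
(Predicted positive: 164, predicted negative: 144)

308


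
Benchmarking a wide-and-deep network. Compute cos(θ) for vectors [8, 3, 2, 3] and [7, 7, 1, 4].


A·B = 8·7 + 3·7 + 2·1 + 3·4 = 91
‖A‖ = √86 = 9.2736, ‖B‖ = √115 = 10.7238
cos = 91/(√86·√115) = 91/√9890 = 0.915

0.915


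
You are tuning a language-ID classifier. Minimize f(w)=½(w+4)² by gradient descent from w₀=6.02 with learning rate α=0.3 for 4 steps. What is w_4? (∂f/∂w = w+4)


step 1: grad = 6.02+4 = 10.02; w = 6.02 - 0.3·(10.02) = 3.014
step 2: grad = 3.014+4 = 7.014; w = 3.014 - 0.3·(7.014) = 0.9098
step 3: grad = 0.9098+4 = 4.9098; w = 0.9098 - 0.3·(4.9098) = -0.56314
step 4: grad = -0.56314+4 = 3.43686; w = -0.56314 - 0.3·(3.43686) = -1.594198

-1.594198


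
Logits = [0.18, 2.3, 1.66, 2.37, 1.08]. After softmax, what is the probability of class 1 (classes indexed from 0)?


Exponentials: e^0.18=1.1972, e^2.3=9.9742, e^1.66=5.2593, e^2.37=10.6974, e^1.08=2.9447
Sum = 30.0728
Softmax = [0.0398, 0.3317, 0.1749, 0.3557, 0.0979]
p[1] = 9.9742/30.0728 = 0.3317

0.3317


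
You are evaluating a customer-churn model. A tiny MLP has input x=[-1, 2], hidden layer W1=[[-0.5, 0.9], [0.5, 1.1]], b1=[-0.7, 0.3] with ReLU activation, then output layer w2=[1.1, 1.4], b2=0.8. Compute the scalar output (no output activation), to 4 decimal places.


z1[0] = (-0.5)·(-1) + (0.9)·(2) - 0.7 = 1.6
z1[1] = (0.5)·(-1) + (1.1)·(2) + 0.3 = 2.0
h = ReLU(z1) = [1.6, 2.0]
output = (1.1)·(1.6) + (1.4)·(2.0) + 0.8 = 5.36

5.36


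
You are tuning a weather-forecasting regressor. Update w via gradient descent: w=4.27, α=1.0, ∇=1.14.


w_new = w - α·∇
= 4.27 - 1.0·1.14
= 4.27 - 1.14
= 3.13

3.13


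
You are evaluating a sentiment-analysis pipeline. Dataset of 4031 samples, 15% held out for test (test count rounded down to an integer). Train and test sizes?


Test = ⌊4031·15/100⌋ = 604
Train = 4031 - 604 = 3427

Train: 3427, Test: 604


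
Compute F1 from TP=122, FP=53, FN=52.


Precision = 122/175 = 0.6971
Recall = 122/174 = 0.7011
F1 = 2·P·R/(P+R) = 2·TP/(2·TP+FP+FN) = 244/(244+53+52) = 244/349 = 0.6991

0.6991


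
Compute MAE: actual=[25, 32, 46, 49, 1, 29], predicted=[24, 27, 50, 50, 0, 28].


Absolute errors: |25-24|=1, |32-27|=5, |46-50|=4, |49-50|=1, |1-0|=1, |29-28|=1
Sum = 13
MAE = 13/6 = 13/6

13/6


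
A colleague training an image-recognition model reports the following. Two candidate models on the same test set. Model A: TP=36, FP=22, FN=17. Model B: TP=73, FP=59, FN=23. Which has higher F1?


Model A: P=36/58=0.6207, R=36/53=0.6792, F1=2PR/(P+R)=2TP/(2TP+FP+FN)=72/111=0.6486
Model B: P=73/132=0.553, R=73/96=0.7604, F1=2PR/(P+R)=2TP/(2TP+FP+FN)=146/228=0.6404
0.6486 > 0.6404 → Model A

Model A


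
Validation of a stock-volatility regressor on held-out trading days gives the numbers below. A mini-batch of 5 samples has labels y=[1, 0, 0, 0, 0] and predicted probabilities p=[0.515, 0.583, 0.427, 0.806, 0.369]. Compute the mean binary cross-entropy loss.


L[0] = -ln(0.515) = 0.6636
L[1] = -ln(1-0.583) = -ln(0.417) = 0.8747
L[2] = -ln(1-0.427) = -ln(0.573) = 0.5569
L[3] = -ln(1-0.806) = -ln(0.194) = 1.6399
L[4] = -ln(1-0.369) = -ln(0.631) = 0.4604
mean = (0.6636 + 0.8747 + 0.5569 + 1.6399 + 0.4604)/5 = 0.8391

0.8391


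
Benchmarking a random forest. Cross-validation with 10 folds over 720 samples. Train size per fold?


Fold size = 720/10 = 72
Training per fold = 720 - 72 = 648

648


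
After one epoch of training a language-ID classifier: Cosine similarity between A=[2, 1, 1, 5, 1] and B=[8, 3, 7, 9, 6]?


A·B = 2·8 + 1·3 + 1·7 + 5·9 + 1·6 = 77
‖A‖ = √32 = 5.6569, ‖B‖ = √239 = 15.4596
cos = 77/(√32·√239) = 77/√7648 = 0.8805

0.8805


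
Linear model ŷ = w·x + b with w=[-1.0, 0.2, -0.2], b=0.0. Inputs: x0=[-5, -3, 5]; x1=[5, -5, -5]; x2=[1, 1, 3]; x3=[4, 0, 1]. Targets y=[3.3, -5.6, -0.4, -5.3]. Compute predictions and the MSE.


ŷ0 = (-1.0)·(-5) + (0.2)·(-3) + (-0.2)·(5) + 0.0 = 3.4
ŷ1 = (-1.0)·(5) + (0.2)·(-5) + (-0.2)·(-5) + 0.0 = -5.0
ŷ2 = (-1.0)·(1) + (0.2)·(1) + (-0.2)·(3) + 0.0 = -1.4
ŷ3 = (-1.0)·(4) + (0.2)·(0) + (-0.2)·(1) + 0.0 = -4.2
errors² = [0.01, 0.36, 1.0, 1.21]
MSE = 2.5800/4 = 0.645

0.645


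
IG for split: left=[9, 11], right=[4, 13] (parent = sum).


Parent = [13, 24], H_parent = 0.9353
H_left = 0.9928 (n=20), H_right = 0.7871 (n=17)
H_children = (20/37)·0.9928 + (17/37)·0.7871 = 0.8983
IG = 0.9353 - 0.8983 = 0.037

0.037


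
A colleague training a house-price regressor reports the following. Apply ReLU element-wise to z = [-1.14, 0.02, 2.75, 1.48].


ReLU(-1.14) = max(0, -1.14) = 0.0
ReLU(0.02) = max(0, 0.02) = 0.02
ReLU(2.75) = max(0, 2.75) = 2.75
ReLU(1.48) = max(0, 1.48) = 1.48
result = [0.0, 0.02, 2.75, 1.48]

[0.0, 0.02, 2.75, 1.48]


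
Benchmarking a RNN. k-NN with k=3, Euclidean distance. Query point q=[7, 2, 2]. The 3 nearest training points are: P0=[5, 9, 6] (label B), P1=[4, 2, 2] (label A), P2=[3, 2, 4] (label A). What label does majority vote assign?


d(q,P0) = 8.3066  (label B)
d(q,P1) = 3.0  (label A)
d(q,P2) = 4.4721  (label A)
Votes: A=2, B=1
Majority → A

A


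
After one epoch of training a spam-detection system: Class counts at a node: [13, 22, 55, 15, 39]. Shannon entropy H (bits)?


Probabilities: [13/144, 22/144, 55/144, 15/144, 39/144] ≈ [0.0903, 0.1528, 0.3819, 0.1042, 0.2708]
H = -((13/144)·log₂(13/144) + (22/144)·log₂(22/144) + (55/144)·log₂(55/144) + (15/144)·log₂(15/144) + (39/144)·log₂(39/144))
  = 2.108 bits

2.108 bits


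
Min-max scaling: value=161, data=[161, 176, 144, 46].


min=46, max=176
(161-46)/(176-46) = 115/130 = 0.8846

0.8846


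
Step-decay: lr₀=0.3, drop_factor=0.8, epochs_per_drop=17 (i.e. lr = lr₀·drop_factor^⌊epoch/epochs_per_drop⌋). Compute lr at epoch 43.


n_drops = ⌊43/17⌋ = 2
lr = 0.3·0.8^2 = 0.3·0.64 = 0.192

0.192


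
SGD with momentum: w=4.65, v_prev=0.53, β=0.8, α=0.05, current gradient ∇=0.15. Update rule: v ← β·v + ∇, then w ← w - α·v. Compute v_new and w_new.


v_new = 0.8·0.53 + 0.15 = 0.424 + 0.15 = 0.574
w_new = 4.65 - 0.05·0.574 = 4.65 - 0.0287 = 4.6213

v_new=0.574, w_new=4.6213


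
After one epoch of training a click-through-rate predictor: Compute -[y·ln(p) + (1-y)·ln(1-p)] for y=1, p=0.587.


BCE = -[y·ln(p) + (1-y)·ln(1-p)]
= -1·ln(0.587) - 0
= -ln(0.587) = 0.5327

0.5327


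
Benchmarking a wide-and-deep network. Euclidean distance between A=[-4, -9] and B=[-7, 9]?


d = √((-4+ 7)² + (-9-9)²)
  = √(9 + 324)
  = √333 = 18.2483

18.2483


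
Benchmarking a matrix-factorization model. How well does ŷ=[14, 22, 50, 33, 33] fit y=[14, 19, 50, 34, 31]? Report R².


ȳ = 29.6
SS_res = Σ(y-ŷ)² = 14
SS_tot = Σ(y-ȳ)² = 793.2
R² = 1 - SS_res/SS_tot = 1 - 0.0177 = 0.9823

0.9823


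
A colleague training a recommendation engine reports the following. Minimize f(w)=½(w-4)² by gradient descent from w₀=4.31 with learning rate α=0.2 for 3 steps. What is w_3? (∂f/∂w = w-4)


step 1: grad = 4.31-4 = 0.31; w = 4.31 - 0.2·(0.31) = 4.248
step 2: grad = 4.248-4 = 0.248; w = 4.248 - 0.2·(0.248) = 4.1984
step 3: grad = 4.1984-4 = 0.1984; w = 4.1984 - 0.2·(0.1984) = 4.15872

4.15872


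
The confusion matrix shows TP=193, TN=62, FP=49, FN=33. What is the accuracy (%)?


Accuracy = (TP+TN)/(TP+TN+FP+FN)
= (193+62)/(337)
= 255/337 = 75.67%

75.67%


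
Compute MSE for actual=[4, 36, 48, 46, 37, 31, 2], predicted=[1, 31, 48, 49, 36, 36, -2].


Squared errors: (4-1)²=9, (36-31)²=25, (48-48)²=0, (46-49)²=9, (37-36)²=1, (31-36)²=25, (2+ 2)²=16
Sum = 85
MSE = 85/7 = 85/7

85/7


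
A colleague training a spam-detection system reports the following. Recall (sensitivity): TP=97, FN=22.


Recall = TP/(TP+FN)
= 97/(97+22)
= 97/119 = 81.51%

81.51%


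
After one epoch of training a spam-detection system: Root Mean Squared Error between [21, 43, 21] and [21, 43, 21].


MSE = 0/3 = 0
RMSE = √(0/3) = 0.0

0.0


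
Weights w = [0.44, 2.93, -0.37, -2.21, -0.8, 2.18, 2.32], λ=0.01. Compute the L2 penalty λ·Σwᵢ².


‖w‖₂² = (0.44)² + (2.93)² + (-0.37)² + (-2.21)² + (-0.8)² + (2.18)² + (2.32)²
     = 0.1936 + 8.5849 + 0.1369 + 4.8841 + 0.64 + 4.7524 + 5.3824
     = 24.5743
λ·‖w‖₂² = 0.01·24.5743 = 0.245743

0.245743


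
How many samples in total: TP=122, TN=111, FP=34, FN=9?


Total = TP + TN + FP + FN
= 122 + 111 + 34 + 9
= 276
(Predicted positive: 156, predicted negative: 120)

276


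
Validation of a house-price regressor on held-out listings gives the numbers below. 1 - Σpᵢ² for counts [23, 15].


Probabilities: [23/38, 15/38] ≈ [0.6053, 0.3947]
Σpᵢ² = (529 + 225)/38² = 754/1444
Gini = 1 - Σpᵢ² = 1 - 754/1444 = 0.4778

0.4778


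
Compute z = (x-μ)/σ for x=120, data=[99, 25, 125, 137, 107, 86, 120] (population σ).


μ = 99.8571, σ = 34.3612
z = (120 - 99.8571)/34.3612 = 0.5862

0.5862


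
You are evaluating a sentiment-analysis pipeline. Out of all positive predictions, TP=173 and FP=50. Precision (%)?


Precision = TP/(TP+FP)
= 173/(173+50)
= 173/223 = 77.58%

77.58%


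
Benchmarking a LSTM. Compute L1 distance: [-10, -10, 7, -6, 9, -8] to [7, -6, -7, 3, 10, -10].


d = |-10-7| + |-10+ 6| + |7+ 7| + |-6-3| + |9-10| + |-8+ 10|
  = 17 + 4 + 14 + 9 + 1 + 2
  = 47

47


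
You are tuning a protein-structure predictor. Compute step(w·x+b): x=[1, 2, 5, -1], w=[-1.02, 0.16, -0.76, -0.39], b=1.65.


z = (1)·(-1.02) + (2)·(0.16) + (5)·(-0.76) + (-1)·(-0.39) + 1.65
  = -2.46
step(z) = 0 (z<0)

0


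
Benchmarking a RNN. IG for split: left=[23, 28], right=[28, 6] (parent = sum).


Parent = [51, 34], H_parent = 0.971
H_left = 0.9931 (n=51), H_right = 0.6723 (n=34)
H_children = (51/85)·0.9931 + (34/85)·0.6723 = 0.8648
IG = 0.971 - 0.8648 = 0.1062

0.1062


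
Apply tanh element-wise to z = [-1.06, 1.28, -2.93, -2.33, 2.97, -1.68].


tanh(-1.06) = -0.7857
tanh(1.28) = 0.8565
tanh(-2.93) = -0.9943
tanh(-2.33) = -0.9812
tanh(2.97) = 0.9947
tanh(-1.68) = -0.9329
result = [-0.7857, 0.8565, -0.9943, -0.9812, 0.9947, -0.9329]

[-0.7857, 0.8565, -0.9943, -0.9812, 0.9947, -0.9329]


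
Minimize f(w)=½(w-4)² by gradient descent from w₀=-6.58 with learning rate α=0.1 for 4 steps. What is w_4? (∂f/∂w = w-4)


step 1: grad = -6.58-4 = -10.58; w = -6.58 - 0.1·(-10.58) = -5.522
step 2: grad = -5.522-4 = -9.522; w = -5.522 - 0.1·(-9.522) = -4.5698
step 3: grad = -4.5698-4 = -8.5698; w = -4.5698 - 0.1·(-8.5698) = -3.71282
step 4: grad = -3.71282-4 = -7.71282; w = -3.71282 - 0.1·(-7.71282) = -2.941538

-2.941538


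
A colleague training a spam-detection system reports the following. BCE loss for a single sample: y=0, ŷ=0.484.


BCE = -[y·ln(p) + (1-y)·ln(1-p)]
= -0 - 1·ln(1-0.484)
= -ln(0.516) = 0.6616

0.6616


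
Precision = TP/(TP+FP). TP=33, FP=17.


Precision = TP/(TP+FP)
= 33/(33+17)
= 33/50 = 66.0%

66.0%


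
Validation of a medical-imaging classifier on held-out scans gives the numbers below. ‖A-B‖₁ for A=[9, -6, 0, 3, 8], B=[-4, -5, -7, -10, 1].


d = |9+ 4| + |-6+ 5| + |0+ 7| + |3+ 10| + |8-1|
  = 13 + 1 + 7 + 13 + 7
  = 41

41


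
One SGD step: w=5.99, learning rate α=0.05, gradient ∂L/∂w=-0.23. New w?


w_new = w - α·∇
= 5.99 - 0.05·-0.23
= 5.99 + 0.0115
= 6.0015

6.0015


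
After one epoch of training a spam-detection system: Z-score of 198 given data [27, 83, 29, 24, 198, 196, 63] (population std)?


μ = 88.5714, σ = 71.424
z = (198 - 88.5714)/71.424 = 1.5321

1.5321


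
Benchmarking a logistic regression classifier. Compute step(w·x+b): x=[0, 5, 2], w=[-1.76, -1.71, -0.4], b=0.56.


z = (0)·(-1.76) + (5)·(-1.71) + (2)·(-0.4) + 0.56
  = -8.79
step(z) = 0 (z<0)

0


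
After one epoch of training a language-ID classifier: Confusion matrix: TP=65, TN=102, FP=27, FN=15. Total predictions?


Total = TP + TN + FP + FN
= 65 + 102 + 27 + 15
= 209
(Predicted positive: 92, predicted negative: 117)

209


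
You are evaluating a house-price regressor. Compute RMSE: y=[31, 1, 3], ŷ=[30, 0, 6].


MSE = 11/3 = 3.6667
RMSE = √(11/3) = 1.9149

1.9149


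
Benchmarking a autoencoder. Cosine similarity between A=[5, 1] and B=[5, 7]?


A·B = 5·5 + 1·7 = 32
‖A‖ = √26 = 5.099, ‖B‖ = √74 = 8.6023
cos = 32/(√26·√74) = 32/√1924 = 0.7295

0.7295


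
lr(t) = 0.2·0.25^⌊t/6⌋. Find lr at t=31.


n_drops = ⌊31/6⌋ = 5
lr = 0.2·0.25^5 = 0.2·0.0009765625 = 0.0001953125

0.0001953125


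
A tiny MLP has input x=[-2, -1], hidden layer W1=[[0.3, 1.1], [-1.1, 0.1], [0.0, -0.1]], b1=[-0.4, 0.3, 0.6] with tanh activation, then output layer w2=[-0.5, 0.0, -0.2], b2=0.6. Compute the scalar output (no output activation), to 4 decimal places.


z1[0] = (0.3)·(-2) + (1.1)·(-1) - 0.4 = -2.1
z1[1] = (-1.1)·(-2) + (0.1)·(-1) + 0.3 = 2.4
z1[2] = (0.0)·(-2) + (-0.1)·(-1) + 0.6 = 0.7
h = tanh(z1) = [-0.9705, 0.9837, 0.6044]
output = (-0.5)·(-0.9705) + (0.0)·(0.9837) + (-0.2)·(0.6044) + 0.6 = 0.9644

0.9644


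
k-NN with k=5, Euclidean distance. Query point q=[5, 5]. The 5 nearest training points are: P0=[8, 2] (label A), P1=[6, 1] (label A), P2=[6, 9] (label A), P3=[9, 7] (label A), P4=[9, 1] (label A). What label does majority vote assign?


d(q,P0) = 4.2426  (label A)
d(q,P1) = 4.1231  (label A)
d(q,P2) = 4.1231  (label A)
d(q,P3) = 4.4721  (label A)
d(q,P4) = 5.6569  (label A)
Votes: A=5, B=0
Majority → A

A


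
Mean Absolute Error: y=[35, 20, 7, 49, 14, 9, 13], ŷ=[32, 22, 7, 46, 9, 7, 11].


Absolute errors: |35-32|=3, |20-22|=2, |7-7|=0, |49-46|=3, |14-9|=5, |9-7|=2, |13-11|=2
Sum = 17
MAE = 17/7 = 17/7

17/7


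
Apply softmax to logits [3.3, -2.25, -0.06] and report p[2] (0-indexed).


Exponentials: e^3.3=27.1126, e^-2.25=0.1054, e^-0.06=0.9418
Sum = 28.1598
Softmax = [0.9628, 0.0037, 0.0334]
p[2] = 0.9418/28.1598 = 0.0334

0.0334


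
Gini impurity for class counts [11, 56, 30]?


Probabilities: [11/97, 56/97, 30/97] ≈ [0.1134, 0.5773, 0.3093]
Σpᵢ² = (121 + 3136 + 900)/97² = 4157/9409
Gini = 1 - Σpᵢ² = 1 - 4157/9409 = 0.5582

0.5582


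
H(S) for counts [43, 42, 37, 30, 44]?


Probabilities: [43/196, 42/196, 37/196, 30/196, 44/196] ≈ [0.2194, 0.2143, 0.1888, 0.1531, 0.2245]
H = -((43/196)·log₂(43/196) + (42/196)·log₂(42/196) + (37/196)·log₂(37/196) + (30/196)·log₂(30/196) + (44/196)·log₂(44/196))
  = 2.3087 bits

2.3087 bits


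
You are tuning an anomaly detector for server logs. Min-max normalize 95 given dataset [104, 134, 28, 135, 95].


min=28, max=135
(95-28)/(135-28) = 67/107 = 0.6262

0.6262


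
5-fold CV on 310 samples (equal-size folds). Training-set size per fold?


Fold size = 310/5 = 62
Training per fold = 310 - 62 = 248

248


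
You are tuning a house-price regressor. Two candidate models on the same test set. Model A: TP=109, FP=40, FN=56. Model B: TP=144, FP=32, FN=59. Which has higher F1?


Model A: P=109/149=0.7315, R=109/165=0.6606, F1=2PR/(P+R)=2TP/(2TP+FP+FN)=218/314=0.6943
Model B: P=144/176=0.8182, R=144/203=0.7094, F1=2PR/(P+R)=2TP/(2TP+FP+FN)=288/379=0.7599
0.6943 < 0.7599 → Model B

Model B


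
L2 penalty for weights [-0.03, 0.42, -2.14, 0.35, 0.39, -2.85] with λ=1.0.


‖w‖₂² = (-0.03)² + (0.42)² + (-2.14)² + (0.35)² + (0.39)² + (-2.85)²
     = 0.0009 + 0.1764 + 4.5796 + 0.1225 + 0.1521 + 8.1225
     = 13.154
λ·‖w‖₂² = 1.0·13.154 = 13.154

13.154


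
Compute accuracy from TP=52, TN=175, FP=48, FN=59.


Accuracy = (TP+TN)/(TP+TN+FP+FN)
= (52+175)/(334)
= 227/334 = 67.96%

67.96%


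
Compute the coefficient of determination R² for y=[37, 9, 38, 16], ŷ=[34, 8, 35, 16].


ȳ = 25
SS_res = Σ(y-ŷ)² = 19
SS_tot = Σ(y-ȳ)² = 650
R² = 1 - SS_res/SS_tot = 1 - 0.0292 = 0.9708

0.9708


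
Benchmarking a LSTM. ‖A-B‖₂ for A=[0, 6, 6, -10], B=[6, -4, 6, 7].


d = √((0-6)² + (6+ 4)² + (6-6)² + (-10-7)²)
  = √(36 + 100 + 0 + 289)
  = √425 = 20.6155

20.6155


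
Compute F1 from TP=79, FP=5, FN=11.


Precision = 79/84 = 0.9405
Recall = 79/90 = 0.8778
F1 = 2·P·R/(P+R) = 2·TP/(2·TP+FP+FN) = 158/(158+5+11) = 158/174 = 0.908

0.908


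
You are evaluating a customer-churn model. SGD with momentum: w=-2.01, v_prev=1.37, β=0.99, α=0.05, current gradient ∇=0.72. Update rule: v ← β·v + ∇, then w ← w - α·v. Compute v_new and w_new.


v_new = 0.99·1.37 + 0.72 = 1.3563 + 0.72 = 2.0763
w_new = -2.01 - 0.05·2.0763 = -2.01 - 0.103815 = -2.113815

v_new=2.0763, w_new=-2.113815


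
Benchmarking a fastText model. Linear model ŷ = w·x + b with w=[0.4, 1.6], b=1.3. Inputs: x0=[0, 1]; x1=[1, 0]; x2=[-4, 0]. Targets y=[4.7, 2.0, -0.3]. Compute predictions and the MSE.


ŷ0 = (0.4)·(0) + (1.6)·(1) + 1.3 = 2.9
ŷ1 = (0.4)·(1) + (1.6)·(0) + 1.3 = 1.7
ŷ2 = (0.4)·(-4) + (1.6)·(0) + 1.3 = -0.3
errors² = [3.24, 0.09, 0.0]
MSE = 3.3300/3 = 1.11

1.11


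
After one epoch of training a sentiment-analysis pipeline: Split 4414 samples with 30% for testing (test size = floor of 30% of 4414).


Test = ⌊4414·30/100⌋ = 1324
Train = 4414 - 1324 = 3090

Train: 3090, Test: 1324


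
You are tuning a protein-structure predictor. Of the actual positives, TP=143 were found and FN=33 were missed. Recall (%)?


Recall = TP/(TP+FN)
= 143/(143+33)
= 143/176 = 81.25%

81.25%


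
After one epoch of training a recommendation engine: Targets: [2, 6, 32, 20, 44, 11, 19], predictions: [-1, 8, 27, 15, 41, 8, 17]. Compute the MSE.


Squared errors: (2+ 1)²=9, (6-8)²=4, (32-27)²=25, (20-15)²=25, (44-41)²=9, (11-8)²=9, (19-17)²=4
Sum = 85
MSE = 85/7 = 85/7

85/7


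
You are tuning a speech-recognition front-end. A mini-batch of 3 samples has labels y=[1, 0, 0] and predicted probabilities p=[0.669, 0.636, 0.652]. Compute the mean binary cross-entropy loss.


L[0] = -ln(0.669) = 0.402
L[1] = -ln(1-0.636) = -ln(0.364) = 1.0106
L[2] = -ln(1-0.652) = -ln(0.348) = 1.0556
mean = (0.402 + 1.0106 + 1.0556)/3 = 0.8227

0.8227


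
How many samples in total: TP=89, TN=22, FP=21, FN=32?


Total = TP + TN + FP + FN
= 89 + 22 + 21 + 32
= 164
(Predicted positive: 110, predicted negative: 54)

164


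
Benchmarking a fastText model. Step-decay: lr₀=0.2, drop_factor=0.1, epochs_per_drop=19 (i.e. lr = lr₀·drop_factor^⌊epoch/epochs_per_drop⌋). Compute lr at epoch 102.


n_drops = ⌊102/19⌋ = 5
lr = 0.2·0.1^5 = 0.2·0.00001 = 0.000002

0.000002


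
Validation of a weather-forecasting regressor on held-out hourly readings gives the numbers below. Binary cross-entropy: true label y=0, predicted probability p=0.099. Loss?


BCE = -[y·ln(p) + (1-y)·ln(1-p)]
= -0 - 1·ln(1-0.099)
= -ln(0.901) = 0.1043

0.1043


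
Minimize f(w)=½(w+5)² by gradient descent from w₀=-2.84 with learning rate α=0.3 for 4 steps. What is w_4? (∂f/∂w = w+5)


step 1: grad = -2.84+5 = 2.16; w = -2.84 - 0.3·(2.16) = -3.488
step 2: grad = -3.488+5 = 1.512; w = -3.488 - 0.3·(1.512) = -3.9416
step 3: grad = -3.9416+5 = 1.0584; w = -3.9416 - 0.3·(1.0584) = -4.25912
step 4: grad = -4.25912+5 = 0.74088; w = -4.25912 - 0.3·(0.74088) = -4.481384

-4.481384
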